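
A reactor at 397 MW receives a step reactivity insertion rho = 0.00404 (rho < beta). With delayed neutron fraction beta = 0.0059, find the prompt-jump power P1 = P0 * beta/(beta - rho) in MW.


P1/P0 = beta / (beta - rho)
P1/P0 = 0.0059 / (0.0059 - 0.00404) = 3.172043
P1 = 397 * 3.172043 = 1259.3 MW

1259.3


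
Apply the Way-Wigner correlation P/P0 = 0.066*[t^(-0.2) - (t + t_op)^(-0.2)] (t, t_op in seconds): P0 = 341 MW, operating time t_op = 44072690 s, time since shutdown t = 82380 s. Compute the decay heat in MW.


P/P0 = 0.066 * [t^(-0.2) - (t + t_op)^(-0.2)]
P/P0 = 0.066 * [82380^(-0.2) - (82380 + 44072690)^(-0.2)]
P/P0 = 0.066 * [0.1039527 - 0.02958039] = 0.004908572
P = 341 * 0.004908572 = 1.6738 MW

1.6738


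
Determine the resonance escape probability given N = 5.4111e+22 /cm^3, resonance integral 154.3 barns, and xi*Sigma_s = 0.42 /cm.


p = exp(-N * I * 1e-24 / (xi*Sigma_s))
p = exp(-5.4111e+22 * 154.3 * 1e-24 / 0.42)
p = 2.3255e-09

2.3255e-09


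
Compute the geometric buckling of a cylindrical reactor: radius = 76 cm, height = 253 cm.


B^2 = (2.405/R)^2 + (pi/H)^2
B^2 = (2.405/76)^2 + (pi/253)^2
B^2 = 0.0011556 /cm^2

0.0011556


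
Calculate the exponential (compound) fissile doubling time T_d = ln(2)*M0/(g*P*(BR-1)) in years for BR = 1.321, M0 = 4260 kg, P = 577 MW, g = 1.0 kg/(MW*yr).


Breeding gain G = BR - 1 = 1.321 - 1 = 0.321
Fissile production rate = g * P * G = 1.0 * 577 * 0.321 = 185.217 kg/yr
T_d = ln(2) * M0 / (g * P * G)
T_d = ln(2) * 4260 / 185.217 = 15.942 yr

15.942


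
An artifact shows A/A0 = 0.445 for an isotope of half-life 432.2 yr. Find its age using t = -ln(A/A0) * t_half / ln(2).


lambda = ln(2) / t_half = ln(2) / 432.2 = 0.001603765 /yr
t = -ln(A/A0) / lambda
t = -ln(0.445) / 0.001603765
t = 504.86 yr

504.86


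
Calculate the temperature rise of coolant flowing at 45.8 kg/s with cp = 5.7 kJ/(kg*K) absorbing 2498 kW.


dT = Q / (m_dot * cp)
dT = 2498 / (45.8 * 5.7)
dT = 9.5687 C

9.5687


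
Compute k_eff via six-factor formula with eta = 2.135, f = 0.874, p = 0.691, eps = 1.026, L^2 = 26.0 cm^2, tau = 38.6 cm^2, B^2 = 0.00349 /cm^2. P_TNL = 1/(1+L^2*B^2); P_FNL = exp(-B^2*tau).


k_inf = eta*f*p*eps = 2.135*0.874*0.691*1.026 = 1.322923
P_TNL = 1/(1 + L^2*B^2) = 1/(1 + 26.0*0.00349) = 0.9168088
P_FNL = exp(-B^2*tau) = exp(-0.00349*38.6) = 0.8739658
k_eff = k_inf * P_TNL * P_FNL = 1.322923 * 0.9168088 * 0.8739658
k_eff = 1.0600

1.0600


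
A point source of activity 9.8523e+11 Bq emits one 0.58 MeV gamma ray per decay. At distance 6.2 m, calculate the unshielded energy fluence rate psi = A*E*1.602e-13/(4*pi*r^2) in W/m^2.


psi = A * E * 1.602e-13 / (4*pi*r^2)
psi = 9.8523e+11 * 0.58 * 1.602e-13 / (4*pi*6.2^2)
psi = 1.8951e-04 W/m^2

1.8951e-04


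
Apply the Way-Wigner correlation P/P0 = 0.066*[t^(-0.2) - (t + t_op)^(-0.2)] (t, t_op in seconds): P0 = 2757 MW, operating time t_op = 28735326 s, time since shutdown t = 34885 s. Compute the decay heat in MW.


P/P0 = 0.066 * [t^(-0.2) - (t + t_op)^(-0.2)]
P/P0 = 0.066 * [34885^(-0.2) - (34885 + 28735326)^(-0.2)]
P/P0 = 0.066 * [0.1234446 - 0.03222637] = 0.006020403
P = 2757 * 0.006020403 = 16.598 MW

16.598


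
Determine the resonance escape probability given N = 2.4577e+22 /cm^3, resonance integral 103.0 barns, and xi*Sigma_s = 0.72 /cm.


p = exp(-N * I * 1e-24 / (xi*Sigma_s))
p = exp(-2.4577e+22 * 103.0 * 1e-24 / 0.72)
p = 0.029722

0.029722


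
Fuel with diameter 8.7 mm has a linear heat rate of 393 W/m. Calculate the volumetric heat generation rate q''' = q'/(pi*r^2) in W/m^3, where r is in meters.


r = D / 2 / 1000 = 8.7 / 2 / 1000 = 0.00435 m
q''' = q' / (pi * r^2)
q''' = 393 / (pi * 0.00435^2)
q''' = 6.6110e+06 W/m^3

6.6110e+06


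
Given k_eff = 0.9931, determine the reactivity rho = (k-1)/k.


rho = (k_eff - 1) / k_eff
rho = (0.9931 - 1) / 0.9931
rho = -0.0069479

-0.0069479


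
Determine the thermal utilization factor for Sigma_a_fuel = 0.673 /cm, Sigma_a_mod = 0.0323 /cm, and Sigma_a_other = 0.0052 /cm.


f = Sigma_a_fuel / (Sigma_a_fuel + Sigma_a_mod + Sigma_a_other)
f = 0.673 / (0.673 + 0.0323 + 0.0052)
f = 0.94722

0.94722


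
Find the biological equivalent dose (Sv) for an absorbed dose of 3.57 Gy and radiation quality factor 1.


H = D * Q
H = 3.57 * 1
H = 3.5700 Sv

3.5700


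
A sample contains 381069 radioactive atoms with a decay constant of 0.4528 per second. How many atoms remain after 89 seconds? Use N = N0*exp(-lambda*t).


N = N0 * exp(-lambda * t)
N = 381069 * exp(-0.4528 * 89)
N = 1.2003e-12

1.2003e-12


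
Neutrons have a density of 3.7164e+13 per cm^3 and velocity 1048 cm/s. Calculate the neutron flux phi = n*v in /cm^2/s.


phi = n * v
phi = 3.7164e+13 * 1048
phi = 3.8948e+16 /cm^2/s

3.8948e+16


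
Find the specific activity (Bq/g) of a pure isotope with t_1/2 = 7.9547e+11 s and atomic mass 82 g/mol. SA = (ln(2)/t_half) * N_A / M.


lambda = ln(2) / t_half = ln(2) / 7.9547e+11 = 8.713681e-13 /s
SA = lambda * N_A / M
SA = 8.713681e-13 * 6.022e23 / 82
SA = 6.3992e+09 Bq/g

6.3992e+09


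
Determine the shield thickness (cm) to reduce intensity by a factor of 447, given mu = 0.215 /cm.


x = ln(factor) / mu
x = ln(447) / 0.215
x = 28.384 cm

28.384


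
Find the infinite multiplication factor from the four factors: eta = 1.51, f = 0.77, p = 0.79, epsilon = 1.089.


k_inf = eta * f * p * epsilon
k_inf = 1.51 * 0.77 * 0.79 * 1.089
k_inf = 1.0003

1.0003


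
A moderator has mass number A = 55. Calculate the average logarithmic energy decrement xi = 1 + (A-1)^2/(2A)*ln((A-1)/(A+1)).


xi = 1 + (A-1)^2/(2A) * ln((A-1)/(A+1))
xi = 1 + (55-1)^2/(2*55) * ln((55-1)/(55 +1))
xi = 0.035927

0.035927


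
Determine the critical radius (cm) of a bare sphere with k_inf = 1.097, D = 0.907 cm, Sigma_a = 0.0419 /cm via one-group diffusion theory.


L^2 = D / Sigma_a = 0.907 / 0.0419 = 21.64678 cm^2
B_m^2 = (k_inf - 1) / L^2 = (1.097 - 1) / 21.64678 = 0.004481036 /cm^2
For a bare sphere: B_g = pi/R, so R_c = pi / sqrt(B_m^2)
R_c = pi / sqrt(0.004481036) = 46.931 cm

46.931


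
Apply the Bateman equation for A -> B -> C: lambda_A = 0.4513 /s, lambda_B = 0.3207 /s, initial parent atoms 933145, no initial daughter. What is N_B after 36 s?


N_B(t) = lambda_A * N_A0 / (lambda_B - lambda_A) * [exp(-lambda_A*t) - exp(-lambda_B*t)]
exp(-0.4513*36) = 8.792339e-08; exp(-0.3207*36) = 9.682407e-06
N_B = 0.4513 * 933145 / (0.3207 - 0.4513) * (8.792339e-08 - 9.682407e-06)
N_B = 30.938

30.938


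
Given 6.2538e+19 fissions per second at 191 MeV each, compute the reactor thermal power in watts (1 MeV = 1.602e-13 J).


P = fission_rate * E_MeV * 1.602e-13
P = 6.2538e+19 * 191 * 1.602e-13
P = 1.9136e+09 W

1.9136e+09


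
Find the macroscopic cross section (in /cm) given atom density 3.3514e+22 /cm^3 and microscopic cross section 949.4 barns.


Sigma = N * sigma_barns * 1e-24
Sigma = 3.3514e+22 * 949.4 * 1e-24
Sigma = 31.818 /cm

31.818


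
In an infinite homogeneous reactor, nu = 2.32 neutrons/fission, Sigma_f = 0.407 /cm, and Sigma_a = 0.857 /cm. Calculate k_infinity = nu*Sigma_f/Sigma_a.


k_inf = nu * Sigma_f / Sigma_a
k_inf = 2.32 * 0.407 / 0.857
k_inf = 1.1018

1.1018


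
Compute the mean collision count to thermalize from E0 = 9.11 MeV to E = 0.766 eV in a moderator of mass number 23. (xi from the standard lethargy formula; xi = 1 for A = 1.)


xi = 1 + (A-1)^2/(2A)*ln((A-1)/(A+1)) = 0.08448899 (for A = 23)
n = ln(E0/E) / xi
n = ln(9.11e6 / 0.766) / 0.08448899
n = ln(1.189295e+07) / 0.08448899 = 192.82

192.82


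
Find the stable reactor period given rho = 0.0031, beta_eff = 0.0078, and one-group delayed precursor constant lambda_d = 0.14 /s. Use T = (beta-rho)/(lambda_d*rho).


T = (beta - rho) / (lambda_d * rho)
T = (0.0078 - 0.0031) / (0.14 * 0.0031)
T = 10.829 s

10.829


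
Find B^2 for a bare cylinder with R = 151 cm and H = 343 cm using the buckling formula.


B^2 = (2.405/R)^2 + (pi/H)^2
B^2 = (2.405/151)^2 + (pi/343)^2
B^2 = 3.3756e-04 /cm^2

3.3756e-04


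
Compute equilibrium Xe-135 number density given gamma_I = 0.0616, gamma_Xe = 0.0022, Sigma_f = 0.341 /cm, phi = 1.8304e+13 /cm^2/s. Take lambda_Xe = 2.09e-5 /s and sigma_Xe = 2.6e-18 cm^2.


Xe_eq = (gamma_I + gamma_Xe) * Sigma_f * phi / (lambda_Xe + sigma_Xe * phi)
Numerator = (0.0616 + 0.0022) * 0.341 * 1.8304e+13 = 3.982182e+11
Denominator = 2.09e-5 + 2.6e-18 * 1.8304e+13 = 6.849040e-05
Xe_eq = 3.982182e+11 / 6.849040e-05 = 5.8142e+15 /cm^3

5.8142e+15


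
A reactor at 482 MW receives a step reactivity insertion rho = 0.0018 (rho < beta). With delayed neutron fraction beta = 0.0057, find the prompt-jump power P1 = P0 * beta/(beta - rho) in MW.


P1/P0 = beta / (beta - rho)
P1/P0 = 0.0057 / (0.0057 - 0.0018) = 1.461538
P1 = 482 * 1.461538 = 704.46 MW

704.46


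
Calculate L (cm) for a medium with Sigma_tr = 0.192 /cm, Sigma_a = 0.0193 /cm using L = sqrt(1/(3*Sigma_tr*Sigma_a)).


D = 1 / (3 * Sigma_tr) = 1 / (3 * 0.192) = 1.736111 cm
L = sqrt(D / Sigma_a)
L = sqrt(1.736111 / 0.0193)
L = 9.4844 cm

9.4844


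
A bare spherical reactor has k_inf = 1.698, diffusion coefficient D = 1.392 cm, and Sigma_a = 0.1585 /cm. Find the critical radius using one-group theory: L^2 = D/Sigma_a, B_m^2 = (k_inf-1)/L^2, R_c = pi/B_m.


L^2 = D / Sigma_a = 1.392 / 0.1585 = 8.782334 cm^2
B_m^2 = (k_inf - 1) / L^2 = (1.698 - 1) / 8.782334 = 0.07947773 /cm^2
For a bare sphere: B_g = pi/R, so R_c = pi / sqrt(B_m^2)
R_c = pi / sqrt(0.07947773) = 11.144 cm

11.144


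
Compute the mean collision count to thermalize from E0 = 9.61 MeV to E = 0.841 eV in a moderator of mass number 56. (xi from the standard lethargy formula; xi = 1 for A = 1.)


xi = 1 + (A-1)^2/(2A)*ln((A-1)/(A+1)) = 0.03529286 (for A = 56)
n = ln(E0/E) / xi
n = ln(9.61e6 / 0.841) / 0.03529286
n = ln(1.142687e+07) / 0.03529286 = 460.47

460.47


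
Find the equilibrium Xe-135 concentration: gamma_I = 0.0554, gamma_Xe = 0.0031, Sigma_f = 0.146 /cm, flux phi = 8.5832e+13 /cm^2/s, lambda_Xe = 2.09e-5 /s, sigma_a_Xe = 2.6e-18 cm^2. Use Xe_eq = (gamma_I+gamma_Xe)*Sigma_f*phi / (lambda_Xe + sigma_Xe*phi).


Xe_eq = (gamma_I + gamma_Xe) * Sigma_f * phi / (lambda_Xe + sigma_Xe * phi)
Numerator = (0.0554 + 0.0031) * 0.146 * 8.5832e+13 = 7.330911e+11
Denominator = 2.09e-5 + 2.6e-18 * 8.5832e+13 = 2.440632e-04
Xe_eq = 7.330911e+11 / 2.440632e-04 = 3.0037e+15 /cm^3

3.0037e+15


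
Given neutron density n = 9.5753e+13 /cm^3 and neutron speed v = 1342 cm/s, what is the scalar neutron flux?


phi = n * v
phi = 9.5753e+13 * 1342
phi = 1.2850e+17 /cm^2/s

1.2850e+17


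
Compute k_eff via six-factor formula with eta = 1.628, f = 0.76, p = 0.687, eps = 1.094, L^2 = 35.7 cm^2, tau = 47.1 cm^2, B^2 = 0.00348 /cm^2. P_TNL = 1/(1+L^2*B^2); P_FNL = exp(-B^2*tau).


k_inf = eta*f*p*eps = 1.628*0.76*0.687*1.094 = 0.9299124
P_TNL = 1/(1 + L^2*B^2) = 1/(1 + 35.7*0.00348) = 0.8894930
P_FNL = exp(-B^2*tau) = exp(-0.00348*47.1) = 0.8488201
k_eff = k_inf * P_TNL * P_FNL = 0.9299124 * 0.8894930 * 0.8488201
k_eff = 0.70210

0.70210


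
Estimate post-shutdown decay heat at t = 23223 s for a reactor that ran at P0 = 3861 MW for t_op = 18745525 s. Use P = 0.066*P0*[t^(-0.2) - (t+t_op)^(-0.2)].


P/P0 = 0.066 * [t^(-0.2) - (t + t_op)^(-0.2)]
P/P0 = 0.066 * [23223^(-0.2) - (23223 + 18745525)^(-0.2)]
P/P0 = 0.066 * [0.1339110 - 0.03510047] = 0.006521495
P = 3861 * 0.006521495 = 25.179 MW

25.179


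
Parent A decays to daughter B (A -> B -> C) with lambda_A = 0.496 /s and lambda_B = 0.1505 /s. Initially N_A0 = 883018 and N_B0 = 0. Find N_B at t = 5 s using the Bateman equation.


N_B(t) = lambda_A * N_A0 / (lambda_B - lambda_A) * [exp(-lambda_A*t) - exp(-lambda_B*t)]
exp(-0.496*5) = 0.08374323; exp(-0.1505*5) = 0.4711871
N_B = 0.496 * 883018 / (0.1505 - 0.496) * (0.08374323 - 0.4711871)
N_B = 491148

491148


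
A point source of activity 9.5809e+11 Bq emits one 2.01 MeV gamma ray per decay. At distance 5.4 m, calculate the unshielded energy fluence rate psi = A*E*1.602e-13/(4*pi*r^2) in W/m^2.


psi = A * E * 1.602e-13 / (4*pi*r^2)
psi = 9.5809e+11 * 2.01 * 1.602e-13 / (4*pi*5.4^2)
psi = 8.4191e-04 W/m^2

8.4191e-04


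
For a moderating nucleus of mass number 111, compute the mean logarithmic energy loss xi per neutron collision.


xi = 1 + (A-1)^2/(2A) * ln((A-1)/(A+1))
xi = 1 + (111-1)^2/(2*111) * ln((111-1)/(111 +1))
xi = 0.017910

0.017910


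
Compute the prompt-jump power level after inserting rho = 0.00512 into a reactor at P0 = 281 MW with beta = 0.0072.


P1/P0 = beta / (beta - rho)
P1/P0 = 0.0072 / (0.0072 - 0.00512) = 3.461538
P1 = 281 * 3.461538 = 972.69 MW

972.69


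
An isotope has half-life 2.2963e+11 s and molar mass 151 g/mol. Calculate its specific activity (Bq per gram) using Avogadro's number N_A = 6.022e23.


lambda = ln(2) / t_half = ln(2) / 2.2963e+11 = 3.018539e-12 /s
SA = lambda * N_A / M
SA = 3.018539e-12 * 6.022e23 / 151
SA = 1.2038e+10 Bq/g

1.2038e+10


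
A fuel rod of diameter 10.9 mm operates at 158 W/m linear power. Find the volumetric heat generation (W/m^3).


r = D / 2 / 1000 = 10.9 / 2 / 1000 = 0.00545 m
q''' = q' / (pi * r^2)
q''' = 158 / (pi * 0.00545^2)
q''' = 1.6932e+06 W/m^3

1.6932e+06


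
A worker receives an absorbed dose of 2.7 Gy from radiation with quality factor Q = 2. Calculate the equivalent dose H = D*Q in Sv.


H = D * Q
H = 2.7 * 2
H = 5.4000 Sv

5.4000


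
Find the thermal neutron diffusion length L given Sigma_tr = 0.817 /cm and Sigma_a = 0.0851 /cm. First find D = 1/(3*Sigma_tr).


D = 1 / (3 * Sigma_tr) = 1 / (3 * 0.817) = 0.4079967 cm
L = sqrt(D / Sigma_a)
L = sqrt(0.4079967 / 0.0851)
L = 2.1896 cm

2.1896


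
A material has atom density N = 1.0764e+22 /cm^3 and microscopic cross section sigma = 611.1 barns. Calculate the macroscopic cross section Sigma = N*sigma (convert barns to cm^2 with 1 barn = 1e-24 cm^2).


Sigma = N * sigma_barns * 1e-24
Sigma = 1.0764e+22 * 611.1 * 1e-24
Sigma = 6.5779 /cm

6.5779


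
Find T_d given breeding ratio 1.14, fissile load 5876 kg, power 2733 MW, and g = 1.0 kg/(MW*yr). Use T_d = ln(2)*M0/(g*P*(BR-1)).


Breeding gain G = BR - 1 = 1.14 - 1 = 0.14
Fissile production rate = g * P * G = 1.0 * 2733 * 0.14 = 382.62 kg/yr
T_d = ln(2) * M0 / (g * P * G)
T_d = ln(2) * 5876 / 382.62 = 10.645 yr

10.645


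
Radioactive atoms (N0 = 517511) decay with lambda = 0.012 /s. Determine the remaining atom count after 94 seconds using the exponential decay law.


N = N0 * exp(-lambda * t)
N = 517511 * exp(-0.012 * 94)
N = 167508

167508


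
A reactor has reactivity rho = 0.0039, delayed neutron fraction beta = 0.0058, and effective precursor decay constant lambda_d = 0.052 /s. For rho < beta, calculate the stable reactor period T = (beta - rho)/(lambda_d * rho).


T = (beta - rho) / (lambda_d * rho)
T = (0.0058 - 0.0039) / (0.052 * 0.0039)
T = 9.3688 s

9.3688


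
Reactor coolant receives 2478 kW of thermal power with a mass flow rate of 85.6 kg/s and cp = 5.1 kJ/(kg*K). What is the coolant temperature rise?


dT = Q / (m_dot * cp)
dT = 2478 / (85.6 * 5.1)
dT = 5.6762 C

5.6762


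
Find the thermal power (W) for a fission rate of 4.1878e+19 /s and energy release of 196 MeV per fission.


P = fission_rate * E_MeV * 1.602e-13
P = 4.1878e+19 * 196 * 1.602e-13
P = 1.3149e+09 W

1.3149e+09


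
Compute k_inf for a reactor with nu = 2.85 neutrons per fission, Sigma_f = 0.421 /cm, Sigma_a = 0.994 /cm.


k_inf = nu * Sigma_f / Sigma_a
k_inf = 2.85 * 0.421 / 0.994
k_inf = 1.2071

1.2071


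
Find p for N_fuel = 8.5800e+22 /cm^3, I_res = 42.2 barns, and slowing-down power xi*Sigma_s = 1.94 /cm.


p = exp(-N * I * 1e-24 / (xi*Sigma_s))
p = exp(-8.5800e+22 * 42.2 * 1e-24 / 1.94)
p = 0.15468

0.15468


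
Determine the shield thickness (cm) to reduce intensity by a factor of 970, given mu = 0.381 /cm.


x = ln(factor) / mu
x = ln(970) / 0.381
x = 18.051 cm

18.051


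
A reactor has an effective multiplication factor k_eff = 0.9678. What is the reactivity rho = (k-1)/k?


rho = (k_eff - 1) / k_eff
rho = (0.9678 - 1) / 0.9678
rho = -0.033271

-0.033271


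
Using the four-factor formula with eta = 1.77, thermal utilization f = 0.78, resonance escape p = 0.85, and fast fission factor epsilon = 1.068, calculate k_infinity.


k_inf = eta * f * p * epsilon
k_inf = 1.77 * 0.78 * 0.85 * 1.068
k_inf = 1.2533

1.2533


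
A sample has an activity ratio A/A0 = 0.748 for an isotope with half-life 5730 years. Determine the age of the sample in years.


lambda = ln(2) / t_half = ln(2) / 5730 = 1.209681e-04 /yr
t = -ln(A/A0) / lambda
t = -ln(0.748) / 1.209681e-04
t = 2400.2 yr

2400.2


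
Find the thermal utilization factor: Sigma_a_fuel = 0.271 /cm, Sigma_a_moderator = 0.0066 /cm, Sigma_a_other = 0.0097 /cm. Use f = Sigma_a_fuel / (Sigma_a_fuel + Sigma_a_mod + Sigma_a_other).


f = Sigma_a_fuel / (Sigma_a_fuel + Sigma_a_mod + Sigma_a_other)
f = 0.271 / (0.271 + 0.0066 + 0.0097)
f = 0.94326

0.94326


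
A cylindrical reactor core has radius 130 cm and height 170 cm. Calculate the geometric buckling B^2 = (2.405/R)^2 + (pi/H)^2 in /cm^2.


B^2 = (2.405/R)^2 + (pi/H)^2
B^2 = (2.405/130)^2 + (pi/170)^2
B^2 = 6.8376e-04 /cm^2

6.8376e-04


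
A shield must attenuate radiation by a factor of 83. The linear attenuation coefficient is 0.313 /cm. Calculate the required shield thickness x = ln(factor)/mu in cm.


x = ln(factor) / mu
x = ln(83) / 0.313
x = 14.118 cm

14.118


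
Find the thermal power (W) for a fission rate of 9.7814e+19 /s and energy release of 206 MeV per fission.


P = fission_rate * E_MeV * 1.602e-13
P = 9.7814e+19 * 206 * 1.602e-13
P = 3.2280e+09 W

3.2280e+09


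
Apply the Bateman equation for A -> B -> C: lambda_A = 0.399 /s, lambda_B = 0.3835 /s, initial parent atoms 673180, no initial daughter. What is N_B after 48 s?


N_B(t) = lambda_A * N_A0 / (lambda_B - lambda_A) * [exp(-lambda_A*t) - exp(-lambda_B*t)]
exp(-0.399*48) = 4.812736e-09; exp(-0.3835*48) = 1.012761e-08
N_B = 0.399 * 673180 / (0.3835 - 0.399) * (4.812736e-09 - 1.012761e-08)
N_B = 0.092101

0.092101


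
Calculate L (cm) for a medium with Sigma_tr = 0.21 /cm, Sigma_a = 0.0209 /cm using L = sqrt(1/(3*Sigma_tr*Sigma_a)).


D = 1 / (3 * Sigma_tr) = 1 / (3 * 0.21) = 1.587302 cm
L = sqrt(D / Sigma_a)
L = sqrt(1.587302 / 0.0209)
L = 8.7148 cm

8.7148


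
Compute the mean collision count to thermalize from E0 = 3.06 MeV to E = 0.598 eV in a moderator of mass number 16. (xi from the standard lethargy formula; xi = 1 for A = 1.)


xi = 1 + (A-1)^2/(2A)*ln((A-1)/(A+1)) = 0.1199467 (for A = 16)
n = ln(E0/E) / xi
n = ln(3.06e6 / 0.598) / 0.1199467
n = ln(5.117057e+06) / 0.1199467 = 128.79

128.79


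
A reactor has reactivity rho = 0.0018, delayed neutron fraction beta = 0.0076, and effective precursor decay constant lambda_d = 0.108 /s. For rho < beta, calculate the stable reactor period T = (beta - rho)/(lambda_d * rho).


T = (beta - rho) / (lambda_d * rho)
T = (0.0076 - 0.0018) / (0.108 * 0.0018)
T = 29.835 s

29.835


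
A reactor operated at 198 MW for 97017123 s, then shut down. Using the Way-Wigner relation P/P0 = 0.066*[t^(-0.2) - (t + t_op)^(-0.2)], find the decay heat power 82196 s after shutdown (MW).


P/P0 = 0.066 * [t^(-0.2) - (t + t_op)^(-0.2)]
P/P0 = 0.066 * [82196^(-0.2) - (82196 + 97017123)^(-0.2)]
P/P0 = 0.066 * [0.1039992 - 0.02526718] = 0.005196313
P = 198 * 0.005196313 = 1.0289 MW

1.0289


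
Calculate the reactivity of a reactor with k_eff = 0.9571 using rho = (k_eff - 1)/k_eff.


rho = (k_eff - 1) / k_eff
rho = (0.9571 - 1) / 0.9571
rho = -0.044823

-0.044823


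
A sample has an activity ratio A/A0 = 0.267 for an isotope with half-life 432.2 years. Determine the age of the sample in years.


lambda = ln(2) / t_half = ln(2) / 432.2 = 0.001603765 /yr
t = -ln(A/A0) / lambda
t = -ln(0.267) / 0.001603765
t = 823.38 yr

823.38


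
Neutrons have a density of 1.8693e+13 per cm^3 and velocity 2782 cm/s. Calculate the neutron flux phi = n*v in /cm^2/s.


phi = n * v
phi = 1.8693e+13 * 2782
phi = 5.2004e+16 /cm^2/s

5.2004e+16


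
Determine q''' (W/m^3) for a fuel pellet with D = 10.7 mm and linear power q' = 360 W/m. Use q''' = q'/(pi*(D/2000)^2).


r = D / 2 / 1000 = 10.7 / 2 / 1000 = 0.00535 m
q''' = q' / (pi * r^2)
q''' = 360 / (pi * 0.00535^2)
q''' = 4.0035e+06 W/m^3

4.0035e+06


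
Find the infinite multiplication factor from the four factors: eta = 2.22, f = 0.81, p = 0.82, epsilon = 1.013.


k_inf = eta * f * p * epsilon
k_inf = 2.22 * 0.81 * 0.82 * 1.013
k_inf = 1.4937

1.4937


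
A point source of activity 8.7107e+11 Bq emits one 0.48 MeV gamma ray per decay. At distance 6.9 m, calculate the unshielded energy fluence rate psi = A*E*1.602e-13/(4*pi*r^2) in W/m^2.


psi = A * E * 1.602e-13 / (4*pi*r^2)
psi = 8.7107e+11 * 0.48 * 1.602e-13 / (4*pi*6.9^2)
psi = 1.1196e-04 W/m^2

1.1196e-04


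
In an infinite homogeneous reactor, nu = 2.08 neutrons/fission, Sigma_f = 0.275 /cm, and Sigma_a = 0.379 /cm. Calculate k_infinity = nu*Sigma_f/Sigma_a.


k_inf = nu * Sigma_f / Sigma_a
k_inf = 2.08 * 0.275 / 0.379
k_inf = 1.5092

1.5092


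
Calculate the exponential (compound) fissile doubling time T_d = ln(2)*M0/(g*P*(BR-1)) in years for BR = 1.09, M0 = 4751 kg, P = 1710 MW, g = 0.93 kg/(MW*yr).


Breeding gain G = BR - 1 = 1.09 - 1 = 0.09
Fissile production rate = g * P * G = 0.93 * 1710 * 0.09 = 143.127 kg/yr
T_d = ln(2) * M0 / (g * P * G)
T_d = ln(2) * 4751 / 143.127 = 23.009 yr

23.009


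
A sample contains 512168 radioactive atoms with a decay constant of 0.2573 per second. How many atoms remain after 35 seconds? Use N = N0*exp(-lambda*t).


N = N0 * exp(-lambda * t)
N = 512168 * exp(-0.2573 * 35)
N = 62.860

62.860


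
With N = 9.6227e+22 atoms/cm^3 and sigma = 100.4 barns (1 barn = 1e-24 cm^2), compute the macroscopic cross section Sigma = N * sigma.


Sigma = N * sigma_barns * 1e-24
Sigma = 9.6227e+22 * 100.4 * 1e-24
Sigma = 9.6612 /cm

9.6612


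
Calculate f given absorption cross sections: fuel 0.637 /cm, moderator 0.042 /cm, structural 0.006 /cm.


f = Sigma_a_fuel / (Sigma_a_fuel + Sigma_a_mod + Sigma_a_other)
f = 0.637 / (0.637 + 0.042 + 0.006)
f = 0.92993

0.92993


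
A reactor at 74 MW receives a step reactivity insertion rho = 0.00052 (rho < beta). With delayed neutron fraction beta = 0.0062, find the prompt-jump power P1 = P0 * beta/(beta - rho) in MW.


P1/P0 = beta / (beta - rho)
P1/P0 = 0.0062 / (0.0062 - 0.00052) = 1.091549
P1 = 74 * 1.091549 = 80.775 MW

80.775


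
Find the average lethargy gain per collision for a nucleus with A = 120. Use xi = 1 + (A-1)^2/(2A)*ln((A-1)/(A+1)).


xi = 1 + (A-1)^2/(2A) * ln((A-1)/(A+1))
xi = 1 + (120-1)^2/(2*120) * ln((120-1)/(120 +1))
xi = 0.016574

0.016574


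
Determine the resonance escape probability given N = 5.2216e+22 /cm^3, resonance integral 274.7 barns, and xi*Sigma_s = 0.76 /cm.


p = exp(-N * I * 1e-24 / (xi*Sigma_s))
p = exp(-5.2216e+22 * 274.7 * 1e-24 / 0.76)
p = 6.3594e-09

6.3594e-09


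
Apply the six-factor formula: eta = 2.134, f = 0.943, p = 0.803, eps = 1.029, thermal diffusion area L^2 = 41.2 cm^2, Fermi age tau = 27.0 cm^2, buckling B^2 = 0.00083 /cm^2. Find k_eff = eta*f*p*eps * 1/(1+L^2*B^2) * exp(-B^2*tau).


k_inf = eta*f*p*eps = 2.134*0.943*0.803*1.029 = 1.662789
P_TNL = 1/(1 + L^2*B^2) = 1/(1 + 41.2*0.00083) = 0.9669347
P_FNL = exp(-B^2*tau) = exp(-0.00083*27.0) = 0.9778392
k_eff = k_inf * P_TNL * P_FNL = 1.662789 * 0.9669347 * 0.9778392
k_eff = 1.5722

1.5722


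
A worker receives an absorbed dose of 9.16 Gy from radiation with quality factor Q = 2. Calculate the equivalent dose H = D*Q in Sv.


H = D * Q
H = 9.16 * 2
H = 18.320 Sv

18.320


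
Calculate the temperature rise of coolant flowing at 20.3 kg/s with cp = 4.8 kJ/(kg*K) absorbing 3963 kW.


dT = Q / (m_dot * cp)
dT = 3963 / (20.3 * 4.8)
dT = 40.671 C

40.671


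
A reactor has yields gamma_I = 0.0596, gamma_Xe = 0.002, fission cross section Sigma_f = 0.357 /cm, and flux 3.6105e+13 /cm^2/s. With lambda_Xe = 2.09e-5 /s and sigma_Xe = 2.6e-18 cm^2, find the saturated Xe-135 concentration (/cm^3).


Xe_eq = (gamma_I + gamma_Xe) * Sigma_f * phi / (lambda_Xe + sigma_Xe * phi)
Numerator = (0.0596 + 0.002) * 0.357 * 3.6105e+13 = 7.939923e+11
Denominator = 2.09e-5 + 2.6e-18 * 3.6105e+13 = 1.147730e-04
Xe_eq = 7.939923e+11 / 1.147730e-04 = 6.9179e+15 /cm^3

6.9179e+15


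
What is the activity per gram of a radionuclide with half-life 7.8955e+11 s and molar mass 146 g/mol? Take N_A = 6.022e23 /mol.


lambda = ln(2) / t_half = ln(2) / 7.8955e+11 = 8.779016e-13 /s
SA = lambda * N_A / M
SA = 8.779016e-13 * 6.022e23 / 146
SA = 3.6210e+09 Bq/g

3.6210e+09


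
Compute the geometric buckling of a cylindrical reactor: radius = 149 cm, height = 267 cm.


B^2 = (2.405/R)^2 + (pi/H)^2
B^2 = (2.405/149)^2 + (pi/267)^2
B^2 = 3.9897e-04 /cm^2

3.9897e-04


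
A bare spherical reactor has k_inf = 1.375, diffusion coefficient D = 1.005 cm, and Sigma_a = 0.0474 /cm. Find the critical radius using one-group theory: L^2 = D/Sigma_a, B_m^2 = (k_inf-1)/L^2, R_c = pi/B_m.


L^2 = D / Sigma_a = 1.005 / 0.0474 = 21.20253 cm^2
B_m^2 = (k_inf - 1) / L^2 = (1.375 - 1) / 21.20253 = 0.01768657 /cm^2
For a bare sphere: B_g = pi/R, so R_c = pi / sqrt(B_m^2)
R_c = pi / sqrt(0.01768657) = 23.623 cm

23.623


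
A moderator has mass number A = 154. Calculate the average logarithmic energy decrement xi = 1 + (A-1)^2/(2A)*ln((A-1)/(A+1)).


xi = 1 + (A-1)^2/(2A) * ln((A-1)/(A+1))
xi = 1 + (154-1)^2/(2*154) * ln((154-1)/(154 +1))
xi = 0.012931

0.012931


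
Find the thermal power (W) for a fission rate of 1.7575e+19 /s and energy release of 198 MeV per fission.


P = fission_rate * E_MeV * 1.602e-13
P = 1.7575e+19 * 198 * 1.602e-13
P = 5.5747e+08 W

5.5747e+08


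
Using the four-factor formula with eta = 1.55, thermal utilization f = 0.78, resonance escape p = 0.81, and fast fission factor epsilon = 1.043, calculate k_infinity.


k_inf = eta * f * p * epsilon
k_inf = 1.55 * 0.78 * 0.81 * 1.043
k_inf = 1.0214

1.0214


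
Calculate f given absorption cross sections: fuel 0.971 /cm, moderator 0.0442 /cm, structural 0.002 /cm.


f = Sigma_a_fuel / (Sigma_a_fuel + Sigma_a_mod + Sigma_a_other)
f = 0.971 / (0.971 + 0.0442 + 0.002)
f = 0.95458

0.95458


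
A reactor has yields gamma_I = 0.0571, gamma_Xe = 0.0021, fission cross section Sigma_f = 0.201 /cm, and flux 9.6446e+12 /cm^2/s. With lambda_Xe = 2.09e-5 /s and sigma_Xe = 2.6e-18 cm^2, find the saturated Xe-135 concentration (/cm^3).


Xe_eq = (gamma_I + gamma_Xe) * Sigma_f * phi / (lambda_Xe + sigma_Xe * phi)
Numerator = (0.0571 + 0.0021) * 0.201 * 9.6446e+12 = 1.147630e+11
Denominator = 2.09e-5 + 2.6e-18 * 9.6446e+12 = 4.597596e-05
Xe_eq = 1.147630e+11 / 4.597596e-05 = 2.4962e+15 /cm^3

2.4962e+15


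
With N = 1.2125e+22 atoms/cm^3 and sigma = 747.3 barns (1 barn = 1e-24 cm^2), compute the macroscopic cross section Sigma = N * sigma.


Sigma = N * sigma_barns * 1e-24
Sigma = 1.2125e+22 * 747.3 * 1e-24
Sigma = 9.0610 /cm

9.0610


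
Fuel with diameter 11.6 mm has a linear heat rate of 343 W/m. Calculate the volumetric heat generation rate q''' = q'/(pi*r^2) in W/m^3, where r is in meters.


r = D / 2 / 1000 = 11.6 / 2 / 1000 = 0.0058 m
q''' = q' / (pi * r^2)
q''' = 343 / (pi * 0.0058^2)
q''' = 3.2455e+06 W/m^3

3.2455e+06


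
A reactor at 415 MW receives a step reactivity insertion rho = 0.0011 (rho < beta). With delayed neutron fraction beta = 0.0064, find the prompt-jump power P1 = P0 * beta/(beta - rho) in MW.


P1/P0 = beta / (beta - rho)
P1/P0 = 0.0064 / (0.0064 - 0.0011) = 1.207547
P1 = 415 * 1.207547 = 501.13 MW

501.13


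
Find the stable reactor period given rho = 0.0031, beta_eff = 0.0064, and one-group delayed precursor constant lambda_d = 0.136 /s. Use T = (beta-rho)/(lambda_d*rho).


T = (beta - rho) / (lambda_d * rho)
T = (0.0064 - 0.0031) / (0.136 * 0.0031)
T = 7.8273 s

7.8273


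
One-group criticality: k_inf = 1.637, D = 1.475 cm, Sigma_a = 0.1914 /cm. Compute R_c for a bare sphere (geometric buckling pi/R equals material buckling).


L^2 = D / Sigma_a = 1.475 / 0.1914 = 7.706374 cm^2
B_m^2 = (k_inf - 1) / L^2 = (1.637 - 1) / 7.706374 = 0.08265885 /cm^2
For a bare sphere: B_g = pi/R, so R_c = pi / sqrt(B_m^2)
R_c = pi / sqrt(0.08265885) = 10.927 cm

10.927


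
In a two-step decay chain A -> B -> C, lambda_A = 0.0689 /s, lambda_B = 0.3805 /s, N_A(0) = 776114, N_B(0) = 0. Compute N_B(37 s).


N_B(t) = lambda_A * N_A0 / (lambda_B - lambda_A) * [exp(-lambda_A*t) - exp(-lambda_B*t)]
exp(-0.0689*37) = 0.07813634; exp(-0.3805*37) = 7.687500e-07
N_B = 0.0689 * 776114 / (0.3805 - 0.0689) * (0.07813634 - 7.687500e-07)
N_B = 13409

13409


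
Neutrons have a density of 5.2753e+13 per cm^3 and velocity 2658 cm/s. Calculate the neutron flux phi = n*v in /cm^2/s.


phi = n * v
phi = 5.2753e+13 * 2658
phi = 1.4022e+17 /cm^2/s

1.4022e+17


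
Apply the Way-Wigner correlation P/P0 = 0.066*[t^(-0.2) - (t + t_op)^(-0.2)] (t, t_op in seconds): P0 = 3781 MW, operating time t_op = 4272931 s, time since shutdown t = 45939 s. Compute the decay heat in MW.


P/P0 = 0.066 * [t^(-0.2) - (t + t_op)^(-0.2)]
P/P0 = 0.066 * [45939^(-0.2) - (45939 + 4272931)^(-0.2)]
P/P0 = 0.066 * [0.1168325 - 0.04708971] = 0.004603024
P = 3781 * 0.004603024 = 17.404 MW

17.404


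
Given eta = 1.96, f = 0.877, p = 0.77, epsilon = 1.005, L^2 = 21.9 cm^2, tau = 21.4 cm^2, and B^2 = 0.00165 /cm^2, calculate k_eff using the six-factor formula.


k_inf = eta*f*p*eps = 1.96*0.877*0.77*1.005 = 1.330186
P_TNL = 1/(1 + L^2*B^2) = 1/(1 + 21.9*0.00165) = 0.9651252
P_FNL = exp(-B^2*tau) = exp(-0.00165*21.4) = 0.9653061
k_eff = k_inf * P_TNL * P_FNL = 1.330186 * 0.9651252 * 0.9653061
k_eff = 1.2393

1.2393


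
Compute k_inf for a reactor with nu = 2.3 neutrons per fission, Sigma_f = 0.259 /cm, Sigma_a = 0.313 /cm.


k_inf = nu * Sigma_f / Sigma_a
k_inf = 2.3 * 0.259 / 0.313
k_inf = 1.9032

1.9032


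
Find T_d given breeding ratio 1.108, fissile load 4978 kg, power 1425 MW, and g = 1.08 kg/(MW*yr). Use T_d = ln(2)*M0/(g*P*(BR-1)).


Breeding gain G = BR - 1 = 1.108 - 1 = 0.108
Fissile production rate = g * P * G = 1.08 * 1425 * 0.108 = 166.212 kg/yr
T_d = ln(2) * M0 / (g * P * G)
T_d = ln(2) * 4978 / 166.212 = 20.760 yr

20.760


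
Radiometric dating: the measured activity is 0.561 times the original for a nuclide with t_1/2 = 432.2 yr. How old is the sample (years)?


lambda = ln(2) / t_half = ln(2) / 432.2 = 0.001603765 /yr
t = -ln(A/A0) / lambda
t = -ln(0.561) / 0.001603765
t = 360.42 yr

360.42


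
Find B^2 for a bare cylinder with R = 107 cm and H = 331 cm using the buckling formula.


B^2 = (2.405/R)^2 + (pi/H)^2
B^2 = (2.405/107)^2 + (pi/331)^2
B^2 = 5.9528e-04 /cm^2

5.9528e-04


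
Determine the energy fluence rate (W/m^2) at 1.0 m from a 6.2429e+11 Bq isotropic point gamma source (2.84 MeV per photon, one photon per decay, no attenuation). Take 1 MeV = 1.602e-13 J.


psi = A * E * 1.602e-13 / (4*pi*r^2)
psi = 6.2429e+11 * 2.84 * 1.602e-13 / (4*pi*1.0^2)
psi = 0.022603 W/m^2

0.022603


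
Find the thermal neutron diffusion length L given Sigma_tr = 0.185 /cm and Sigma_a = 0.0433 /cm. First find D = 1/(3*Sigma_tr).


D = 1 / (3 * Sigma_tr) = 1 / (3 * 0.185) = 1.801802 cm
L = sqrt(D / Sigma_a)
L = sqrt(1.801802 / 0.0433)
L = 6.4507 cm

6.4507


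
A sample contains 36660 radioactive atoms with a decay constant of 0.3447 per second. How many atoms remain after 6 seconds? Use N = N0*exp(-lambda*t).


N = N0 * exp(-lambda * t)
N = 36660 * exp(-0.3447 * 6)
N = 4634.3

4634.3


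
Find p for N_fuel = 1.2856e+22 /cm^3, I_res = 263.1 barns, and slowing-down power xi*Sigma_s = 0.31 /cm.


p = exp(-N * I * 1e-24 / (xi*Sigma_s))
p = exp(-1.2856e+22 * 263.1 * 1e-24 / 0.31)
p = 1.8256e-05

1.8256e-05


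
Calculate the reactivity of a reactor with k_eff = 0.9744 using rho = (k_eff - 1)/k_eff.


rho = (k_eff - 1) / k_eff
rho = (0.9744 - 1) / 0.9744
rho = -0.026273

-0.026273


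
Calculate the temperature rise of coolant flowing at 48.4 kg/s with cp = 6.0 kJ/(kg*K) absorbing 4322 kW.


dT = Q / (m_dot * cp)
dT = 4322 / (48.4 * 6.0)
dT = 14.883 C

14.883


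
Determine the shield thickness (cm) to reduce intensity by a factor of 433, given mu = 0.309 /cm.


x = ln(factor) / mu
x = ln(433) / 0.309
x = 19.646 cm

19.646


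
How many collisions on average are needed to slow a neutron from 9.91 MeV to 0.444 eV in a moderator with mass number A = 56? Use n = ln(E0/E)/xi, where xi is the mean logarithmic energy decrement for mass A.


xi = 1 + (A-1)^2/(2A)*ln((A-1)/(A+1)) = 0.03529286 (for A = 56)
n = ln(E0/E) / xi
n = ln(9.91e6 / 0.444) / 0.03529286
n = ln(2.231982e+07) / 0.03529286 = 479.45

479.45


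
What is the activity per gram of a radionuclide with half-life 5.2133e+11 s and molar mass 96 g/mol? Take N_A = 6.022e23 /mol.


lambda = ln(2) / t_half = ln(2) / 5.2133e+11 = 1.329575e-12 /s
SA = lambda * N_A / M
SA = 1.329575e-12 * 6.022e23 / 96
SA = 8.3403e+09 Bq/g

8.3403e+09


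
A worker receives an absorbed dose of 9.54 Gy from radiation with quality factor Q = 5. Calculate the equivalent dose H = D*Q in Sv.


H = D * Q
H = 9.54 * 5
H = 47.700 Sv

47.700


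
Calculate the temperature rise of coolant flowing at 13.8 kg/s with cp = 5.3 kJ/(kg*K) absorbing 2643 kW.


dT = Q / (m_dot * cp)
dT = 2643 / (13.8 * 5.3)
dT = 36.136 C

36.136


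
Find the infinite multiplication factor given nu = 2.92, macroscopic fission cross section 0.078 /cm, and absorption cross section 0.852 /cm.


k_inf = nu * Sigma_f / Sigma_a
k_inf = 2.92 * 0.078 / 0.852
k_inf = 0.26732

0.26732


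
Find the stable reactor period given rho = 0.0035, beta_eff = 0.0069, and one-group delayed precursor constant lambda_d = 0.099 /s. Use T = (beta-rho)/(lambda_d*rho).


T = (beta - rho) / (lambda_d * rho)
T = (0.0069 - 0.0035) / (0.099 * 0.0035)
T = 9.8124 s

9.8124


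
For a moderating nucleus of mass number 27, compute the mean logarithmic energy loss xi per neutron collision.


xi = 1 + (A-1)^2/(2A) * ln((A-1)/(A+1))
xi = 1 + (27-1)^2/(2*27) * ln((27-1)/(27 +1))
xi = 0.072278

0.072278


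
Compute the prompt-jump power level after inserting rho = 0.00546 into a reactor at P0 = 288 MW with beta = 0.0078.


P1/P0 = beta / (beta - rho)
P1/P0 = 0.0078 / (0.0078 - 0.00546) = 3.333333
P1 = 288 * 3.333333 = 960.00 MW

960.00


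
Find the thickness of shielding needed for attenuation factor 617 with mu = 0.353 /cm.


x = ln(factor) / mu
x = ln(617) / 0.353
x = 18.201 cm

18.201


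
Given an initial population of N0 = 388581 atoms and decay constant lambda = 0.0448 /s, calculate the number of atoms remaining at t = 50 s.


N = N0 * exp(-lambda * t)
N = 388581 * exp(-0.0448 * 50)
N = 41368

41368


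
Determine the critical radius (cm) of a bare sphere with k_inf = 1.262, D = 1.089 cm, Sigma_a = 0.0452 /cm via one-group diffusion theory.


L^2 = D / Sigma_a = 1.089 / 0.0452 = 24.09292 cm^2
B_m^2 = (k_inf - 1) / L^2 = (1.262 - 1) / 24.09292 = 0.01087456 /cm^2
For a bare sphere: B_g = pi/R, so R_c = pi / sqrt(B_m^2)
R_c = pi / sqrt(0.01087456) = 30.126 cm

30.126


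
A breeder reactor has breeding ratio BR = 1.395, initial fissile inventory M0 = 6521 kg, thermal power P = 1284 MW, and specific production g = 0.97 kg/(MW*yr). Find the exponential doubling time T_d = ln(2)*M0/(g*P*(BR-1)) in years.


Breeding gain G = BR - 1 = 1.395 - 1 = 0.395
Fissile production rate = g * P * G = 0.97 * 1284 * 0.395 = 491.9646 kg/yr
T_d = ln(2) * M0 / (g * P * G)
T_d = ln(2) * 6521 / 491.9646 = 9.1877 yr

9.1877


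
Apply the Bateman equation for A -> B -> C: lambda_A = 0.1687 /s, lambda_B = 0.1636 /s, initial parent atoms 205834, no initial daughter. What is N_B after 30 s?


N_B(t) = lambda_A * N_A0 / (lambda_B - lambda_A) * [exp(-lambda_A*t) - exp(-lambda_B*t)]
exp(-0.1687*30) = 0.006339217; exp(-0.1636*30) = 0.007387248
N_B = 0.1687 * 205834 / (0.1636 - 0.1687) * (0.006339217 - 0.007387248)
N_B = 7135.7

7135.7


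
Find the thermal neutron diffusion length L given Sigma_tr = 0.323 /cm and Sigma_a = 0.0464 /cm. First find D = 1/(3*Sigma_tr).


D = 1 / (3 * Sigma_tr) = 1 / (3 * 0.323) = 1.031992 cm
L = sqrt(D / Sigma_a)
L = sqrt(1.031992 / 0.0464)
L = 4.7161 cm

4.7161


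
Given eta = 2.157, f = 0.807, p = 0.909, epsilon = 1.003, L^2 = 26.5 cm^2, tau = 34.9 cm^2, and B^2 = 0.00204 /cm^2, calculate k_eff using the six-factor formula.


k_inf = eta*f*p*eps = 2.157*0.807*0.909*1.003 = 1.587042
P_TNL = 1/(1 + L^2*B^2) = 1/(1 + 26.5*0.00204) = 0.9487126
P_FNL = exp(-B^2*tau) = exp(-0.00204*34.9) = 0.9312793
k_eff = k_inf * P_TNL * P_FNL = 1.587042 * 0.9487126 * 0.9312793
k_eff = 1.4022

1.4022


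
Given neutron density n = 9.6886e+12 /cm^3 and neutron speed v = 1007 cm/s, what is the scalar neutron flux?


phi = n * v
phi = 9.6886e+12 * 1007
phi = 9.7564e+15 /cm^2/s

9.7564e+15


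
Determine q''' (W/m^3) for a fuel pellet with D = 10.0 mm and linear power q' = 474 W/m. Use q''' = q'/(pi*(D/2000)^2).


r = D / 2 / 1000 = 10.0 / 2 / 1000 = 0.005 m
q''' = q' / (pi * r^2)
q''' = 474 / (pi * 0.005^2)
q''' = 6.0352e+06 W/m^3

6.0352e+06


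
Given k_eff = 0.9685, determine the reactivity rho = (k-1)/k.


rho = (k_eff - 1) / k_eff
rho = (0.9685 - 1) / 0.9685
rho = -0.032525

-0.032525


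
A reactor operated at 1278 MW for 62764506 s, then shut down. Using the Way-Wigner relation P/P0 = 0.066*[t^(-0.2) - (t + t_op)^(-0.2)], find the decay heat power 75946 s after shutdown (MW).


P/P0 = 0.066 * [t^(-0.2) - (t + t_op)^(-0.2)]
P/P0 = 0.066 * [75946^(-0.2) - (75946 + 62764506)^(-0.2)]
P/P0 = 0.066 * [0.1056572 - 0.02756463] = 0.005154110
P = 1278 * 0.005154110 = 6.5870 MW

6.5870


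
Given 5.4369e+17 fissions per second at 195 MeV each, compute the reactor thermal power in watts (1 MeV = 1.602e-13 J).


P = fission_rate * E_MeV * 1.602e-13
P = 5.4369e+17 * 195 * 1.602e-13
P = 1.6984e+07 W

1.6984e+07


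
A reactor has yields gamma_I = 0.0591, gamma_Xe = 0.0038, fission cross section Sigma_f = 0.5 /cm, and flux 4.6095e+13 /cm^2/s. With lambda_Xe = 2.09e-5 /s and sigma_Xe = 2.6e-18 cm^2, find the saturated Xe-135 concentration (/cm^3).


Xe_eq = (gamma_I + gamma_Xe) * Sigma_f * phi / (lambda_Xe + sigma_Xe * phi)
Numerator = (0.0591 + 0.0038) * 0.5 * 4.6095e+13 = 1.449688e+12
Denominator = 2.09e-5 + 2.6e-18 * 4.6095e+13 = 1.407470e-04
Xe_eq = 1.449688e+12 / 1.407470e-04 = 1.0300e+16 /cm^3

1.0300e+16


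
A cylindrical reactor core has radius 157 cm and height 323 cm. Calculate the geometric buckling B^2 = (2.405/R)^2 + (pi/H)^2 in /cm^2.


B^2 = (2.405/R)^2 + (pi/H)^2
B^2 = (2.405/157)^2 + (pi/323)^2
B^2 = 3.2926e-04 /cm^2

3.2926e-04


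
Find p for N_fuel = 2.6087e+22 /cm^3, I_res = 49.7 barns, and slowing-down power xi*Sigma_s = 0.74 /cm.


p = exp(-N * I * 1e-24 / (xi*Sigma_s))
p = exp(-2.6087e+22 * 49.7 * 1e-24 / 0.74)
p = 0.17342

0.17342


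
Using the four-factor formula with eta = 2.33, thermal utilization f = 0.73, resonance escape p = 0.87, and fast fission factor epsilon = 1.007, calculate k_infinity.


k_inf = eta * f * p * epsilon
k_inf = 2.33 * 0.73 * 0.87 * 1.007
k_inf = 1.4901

1.4901


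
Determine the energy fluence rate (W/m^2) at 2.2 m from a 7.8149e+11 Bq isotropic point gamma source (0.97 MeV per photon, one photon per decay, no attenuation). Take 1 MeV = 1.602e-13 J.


psi = A * E * 1.602e-13 / (4*pi*r^2)
psi = 7.8149e+11 * 0.97 * 1.602e-13 / (4*pi*2.2^2)
psi = 0.0019967 W/m^2

0.0019967


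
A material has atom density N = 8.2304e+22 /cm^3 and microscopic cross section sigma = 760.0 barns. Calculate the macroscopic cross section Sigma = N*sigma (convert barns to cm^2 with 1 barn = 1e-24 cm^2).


Sigma = N * sigma_barns * 1e-24
Sigma = 8.2304e+22 * 760.0 * 1e-24
Sigma = 62.551 /cm

62.551
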